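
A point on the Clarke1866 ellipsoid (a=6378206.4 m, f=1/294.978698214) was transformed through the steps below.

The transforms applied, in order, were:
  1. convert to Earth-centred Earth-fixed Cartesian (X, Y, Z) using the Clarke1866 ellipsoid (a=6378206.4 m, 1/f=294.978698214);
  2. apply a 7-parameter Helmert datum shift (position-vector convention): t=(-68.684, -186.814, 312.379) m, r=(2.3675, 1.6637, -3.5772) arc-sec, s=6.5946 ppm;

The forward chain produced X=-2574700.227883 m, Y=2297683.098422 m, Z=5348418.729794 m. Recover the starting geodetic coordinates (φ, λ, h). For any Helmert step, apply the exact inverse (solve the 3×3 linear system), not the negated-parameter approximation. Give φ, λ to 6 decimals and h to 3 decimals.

start: X=-2574700.2279, Y=2297683.0984, Z=5348418.7298 m
→ Helmert⁻¹: X=-2574697.5531, Y=2297871.4911, Z=5348023.9404
→ geod (Bowring, a=6378206.400): φ=57.34356400°, λ=138.25165900°, h=1879.4400 m

φ=57.343564°, λ=138.251659°, h=1879.440 m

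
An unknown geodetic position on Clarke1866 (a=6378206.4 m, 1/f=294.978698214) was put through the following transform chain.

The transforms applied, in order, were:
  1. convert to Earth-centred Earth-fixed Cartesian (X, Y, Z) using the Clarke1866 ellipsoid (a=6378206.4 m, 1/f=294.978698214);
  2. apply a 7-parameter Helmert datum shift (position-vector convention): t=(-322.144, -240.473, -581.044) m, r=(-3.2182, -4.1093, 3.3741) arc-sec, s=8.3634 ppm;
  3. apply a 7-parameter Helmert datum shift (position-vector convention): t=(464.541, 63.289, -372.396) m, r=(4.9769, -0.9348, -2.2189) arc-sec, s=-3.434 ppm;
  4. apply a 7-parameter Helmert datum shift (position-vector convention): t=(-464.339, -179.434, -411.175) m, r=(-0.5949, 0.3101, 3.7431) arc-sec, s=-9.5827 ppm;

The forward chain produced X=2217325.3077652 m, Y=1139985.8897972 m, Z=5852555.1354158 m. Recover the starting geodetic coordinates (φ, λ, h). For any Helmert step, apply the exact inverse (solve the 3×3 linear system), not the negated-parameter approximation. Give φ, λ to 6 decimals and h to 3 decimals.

φ=67.065501°, λ=27.210708°, h=3056.031 m

start: X=2217325.3078, Y=1139985.8898, Z=5852555.1354 m
→ Helmert⁻¹: X=2217822.7897, Y=1140119.1217, Z=5853029.0207
→ Helmert⁻¹: X=2217380.1249, Y=1140224.8357, Z=5853383.9560
→ Helmert⁻¹: X=2217818.9989, Y=1140328.1574, Z=5853889.6487
→ geod (Bowring, a=6378206.400): φ=67.06550100°, λ=27.21070800°, h=3056.0310 m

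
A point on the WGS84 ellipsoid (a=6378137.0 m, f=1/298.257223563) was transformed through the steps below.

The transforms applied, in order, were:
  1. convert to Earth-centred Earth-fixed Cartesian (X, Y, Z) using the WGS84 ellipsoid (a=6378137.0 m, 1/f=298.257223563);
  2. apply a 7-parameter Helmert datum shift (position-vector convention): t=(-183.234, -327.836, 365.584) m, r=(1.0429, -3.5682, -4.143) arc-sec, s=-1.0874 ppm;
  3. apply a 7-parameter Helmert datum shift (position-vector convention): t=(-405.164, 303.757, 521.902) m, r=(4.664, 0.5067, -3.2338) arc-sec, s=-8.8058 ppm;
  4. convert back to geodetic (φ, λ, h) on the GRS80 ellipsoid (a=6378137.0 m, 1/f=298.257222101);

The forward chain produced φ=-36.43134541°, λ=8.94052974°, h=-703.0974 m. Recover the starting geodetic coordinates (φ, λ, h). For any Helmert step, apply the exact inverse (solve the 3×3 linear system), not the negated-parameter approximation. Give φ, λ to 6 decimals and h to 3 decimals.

start: φ=-36.431345°, λ=8.940530°, h=-703.097 m
→ ECEF (a=6378137.000, f=1/298.257222101): X=5074738.7034, Y=798361.0662, Z=-3766390.1594
→ Helmert⁻¹: X=5075185.3003, Y=798058.7279, Z=-3766950.8103
→ Helmert⁻¹: X=5075292.8424, Y=798470.3250, Z=-3767412.3262
→ geod (Bowring, a=6378137.000): φ=-36.43573600°, λ=8.94077300°, h=358.0320 m

φ=-36.435736°, λ=8.940773°, h=358.032 m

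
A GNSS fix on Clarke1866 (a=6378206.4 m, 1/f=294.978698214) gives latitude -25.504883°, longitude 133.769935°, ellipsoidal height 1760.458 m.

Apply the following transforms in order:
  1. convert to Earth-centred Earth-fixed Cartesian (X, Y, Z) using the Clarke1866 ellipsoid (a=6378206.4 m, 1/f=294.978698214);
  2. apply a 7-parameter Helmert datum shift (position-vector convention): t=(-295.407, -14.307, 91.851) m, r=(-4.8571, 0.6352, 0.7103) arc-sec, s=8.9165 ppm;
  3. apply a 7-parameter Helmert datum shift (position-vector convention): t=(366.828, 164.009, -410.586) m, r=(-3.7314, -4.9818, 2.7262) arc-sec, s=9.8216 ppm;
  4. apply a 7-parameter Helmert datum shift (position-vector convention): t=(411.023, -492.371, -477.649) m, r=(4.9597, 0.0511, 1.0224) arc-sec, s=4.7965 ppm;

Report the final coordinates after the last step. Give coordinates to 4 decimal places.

start: φ=-25.504883°, λ=133.769935°, h=1760.458 m
→ ECEF (a=6378206.400, f=1/294.978698214): X=-3985839.3940, Y=4160763.1061, Z=-2730261.2124
→ Helmert 7p (PV): X=-3986193.0770, Y=4160707.8802, Z=-2730279.4092
→ Helmert 7p (PV): X=-3985854.4488, Y=4160810.6758, Z=-2730888.3575
→ Helmert 7p (PV): X=-3985483.8446, Y=4160384.1706, Z=-2731278.0693

X=-3985483.8446 m, Y=4160384.1706 m, Z=-2731278.0693 m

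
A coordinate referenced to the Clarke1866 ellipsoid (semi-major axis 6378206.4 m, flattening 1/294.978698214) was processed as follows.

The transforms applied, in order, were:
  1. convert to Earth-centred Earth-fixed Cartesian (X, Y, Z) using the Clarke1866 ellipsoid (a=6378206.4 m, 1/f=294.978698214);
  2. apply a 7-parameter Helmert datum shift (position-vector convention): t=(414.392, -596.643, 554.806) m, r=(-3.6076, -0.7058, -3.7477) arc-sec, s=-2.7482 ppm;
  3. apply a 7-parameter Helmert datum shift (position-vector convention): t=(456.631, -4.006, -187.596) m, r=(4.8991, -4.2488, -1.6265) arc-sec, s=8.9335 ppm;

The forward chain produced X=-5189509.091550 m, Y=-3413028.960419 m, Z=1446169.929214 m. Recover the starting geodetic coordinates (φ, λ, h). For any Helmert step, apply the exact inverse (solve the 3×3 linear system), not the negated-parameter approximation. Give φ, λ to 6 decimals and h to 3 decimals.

start: X=-5189509.0915, Y=-3413028.9604, Z=1446169.9292 m
→ Helmert⁻¹: X=-5189862.6484, Y=-3413001.0317, Z=1446532.5730
→ Helmert⁻¹: X=-5190224.3531, Y=-3412533.3595, Z=1445939.8151
→ geod (Bowring, a=6378206.400): φ=13.19019100°, λ=-146.67538200°, h=571.0210 m

φ=13.190191°, λ=-146.675382°, h=571.021 m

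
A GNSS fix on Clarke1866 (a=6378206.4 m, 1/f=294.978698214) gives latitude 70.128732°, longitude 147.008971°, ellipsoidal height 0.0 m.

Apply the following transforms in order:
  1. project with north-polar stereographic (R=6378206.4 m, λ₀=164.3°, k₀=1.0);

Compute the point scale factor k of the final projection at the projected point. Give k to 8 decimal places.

start: φ=70.128732°, λ=147.008971°, h=0.000 m
→ into stereo (λ₀=164.3°): φ=70.12873200°, λ−λ₀=-17.29102900°
scale k = 1.03068414

1.03068414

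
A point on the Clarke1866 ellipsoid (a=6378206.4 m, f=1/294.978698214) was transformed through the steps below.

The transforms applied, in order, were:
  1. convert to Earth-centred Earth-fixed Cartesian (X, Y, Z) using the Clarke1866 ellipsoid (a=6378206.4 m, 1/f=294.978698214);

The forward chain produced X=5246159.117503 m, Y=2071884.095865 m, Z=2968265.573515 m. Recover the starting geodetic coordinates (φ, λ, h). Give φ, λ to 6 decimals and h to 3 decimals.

φ=27.916009°, λ=21.550725°, h=314.516 m

start: X=5246159.1175, Y=2071884.0959, Z=2968265.5735 m
→ geod (Bowring, a=6378206.400): φ=27.91600900°, λ=21.55072500°, h=314.5160 m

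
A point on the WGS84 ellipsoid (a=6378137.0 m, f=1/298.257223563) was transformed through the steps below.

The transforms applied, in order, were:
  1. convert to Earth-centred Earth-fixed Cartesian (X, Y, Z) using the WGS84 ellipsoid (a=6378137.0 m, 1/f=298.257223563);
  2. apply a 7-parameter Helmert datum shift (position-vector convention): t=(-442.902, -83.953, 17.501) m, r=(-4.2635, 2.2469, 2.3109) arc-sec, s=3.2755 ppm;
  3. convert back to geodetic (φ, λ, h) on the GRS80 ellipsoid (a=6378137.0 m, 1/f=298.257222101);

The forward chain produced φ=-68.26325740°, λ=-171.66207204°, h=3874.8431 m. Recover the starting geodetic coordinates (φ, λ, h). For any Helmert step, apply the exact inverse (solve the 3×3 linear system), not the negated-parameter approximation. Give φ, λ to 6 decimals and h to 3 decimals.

φ=-68.267850°, λ=-171.665864°, h=3703.671 m

start: φ=-68.263257°, λ=-171.662072°, h=3874.843 m
→ ECEF (a=6378137.000, f=1/298.257222101): X=-2345327.0986, Y=-343731.9475, Z=-5905629.3486
→ Helmert⁻¹: X=-2344816.0323, Y=-343498.5285, Z=-5905660.1485
→ geod (Bowring, a=6378137.000): φ=-68.26785000°, λ=-171.66586400°, h=3703.6710 m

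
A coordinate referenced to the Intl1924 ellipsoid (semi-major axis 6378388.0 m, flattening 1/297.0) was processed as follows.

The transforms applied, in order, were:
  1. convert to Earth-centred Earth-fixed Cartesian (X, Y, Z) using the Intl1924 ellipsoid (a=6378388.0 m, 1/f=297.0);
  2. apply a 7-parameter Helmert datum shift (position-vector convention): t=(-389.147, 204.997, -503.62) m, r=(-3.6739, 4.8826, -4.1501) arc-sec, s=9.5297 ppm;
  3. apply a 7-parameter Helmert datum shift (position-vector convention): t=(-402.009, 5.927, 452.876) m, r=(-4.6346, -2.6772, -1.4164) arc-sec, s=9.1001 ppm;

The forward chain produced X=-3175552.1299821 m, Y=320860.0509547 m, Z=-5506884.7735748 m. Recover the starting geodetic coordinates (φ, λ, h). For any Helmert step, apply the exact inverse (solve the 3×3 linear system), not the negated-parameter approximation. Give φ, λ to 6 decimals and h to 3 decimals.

start: X=-3175552.1300, Y=320860.0510, Z=-5506884.7736 m
→ Helmert⁻¹: X=-3175194.9118, Y=320953.1435, Z=-5507239.1089
→ Helmert⁻¹: X=-3174651.6112, Y=320779.2991, Z=-5506752.4471
→ geod (Bowring, a=6378388.000): φ=-60.07772000°, λ=174.23019200°, h=2114.0590 m

φ=-60.077720°, λ=174.230192°, h=2114.059 m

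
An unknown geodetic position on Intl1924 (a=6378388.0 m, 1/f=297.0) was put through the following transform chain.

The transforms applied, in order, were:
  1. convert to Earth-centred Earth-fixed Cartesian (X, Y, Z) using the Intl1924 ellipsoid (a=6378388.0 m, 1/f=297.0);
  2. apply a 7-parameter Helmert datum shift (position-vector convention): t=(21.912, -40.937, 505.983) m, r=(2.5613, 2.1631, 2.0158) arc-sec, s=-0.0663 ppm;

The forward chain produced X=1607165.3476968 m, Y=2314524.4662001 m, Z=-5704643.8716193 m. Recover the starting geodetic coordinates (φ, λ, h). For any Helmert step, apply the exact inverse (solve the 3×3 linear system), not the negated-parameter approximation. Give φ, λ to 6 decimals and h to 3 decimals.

φ=-63.868170°, λ=55.223022°, h=1979.611 m

start: X=1607165.3477, Y=2314524.4662, Z=-5704643.8716 m
→ Helmert⁻¹: X=1607225.9914, Y=2314479.0054, Z=-5705162.1180
→ geod (Bowring, a=6378388.000): φ=-63.86817000°, λ=55.22302200°, h=1979.6110 m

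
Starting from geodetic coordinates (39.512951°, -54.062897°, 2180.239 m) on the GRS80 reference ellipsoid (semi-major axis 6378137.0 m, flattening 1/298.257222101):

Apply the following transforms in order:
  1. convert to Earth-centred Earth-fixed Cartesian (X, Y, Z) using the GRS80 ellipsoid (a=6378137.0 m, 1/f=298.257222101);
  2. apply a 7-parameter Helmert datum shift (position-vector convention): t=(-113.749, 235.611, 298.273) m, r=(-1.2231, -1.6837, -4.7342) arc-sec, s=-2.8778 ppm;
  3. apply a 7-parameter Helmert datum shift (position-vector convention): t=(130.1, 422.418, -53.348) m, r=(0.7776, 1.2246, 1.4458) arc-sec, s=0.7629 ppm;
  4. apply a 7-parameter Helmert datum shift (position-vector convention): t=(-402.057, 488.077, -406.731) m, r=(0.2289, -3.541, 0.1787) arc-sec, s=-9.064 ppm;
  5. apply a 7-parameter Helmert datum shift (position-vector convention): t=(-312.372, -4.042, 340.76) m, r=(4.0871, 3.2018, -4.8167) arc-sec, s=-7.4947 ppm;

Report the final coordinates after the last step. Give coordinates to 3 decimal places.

X=2891877.485 m, Y=-3989771.410 m, Z=4037840.004 m

start: φ=39.512951°, λ=-54.062897°, h=2180.239 m
→ ECEF (a=6378137.000, f=1/298.257222101): X=2892798.5424, Y=-3990801.0625, Z=4037800.1077
→ Helmert 7p (PV): X=2892551.9120, Y=-3990596.4191, Z=4038134.0384
→ Helmert 7p (PV): X=2892736.1652, Y=-3990171.9938, Z=4038051.5538
→ Helmert 7p (PV): X=2892242.0237, Y=-3989649.7249, Z=4037653.4537
→ Helmert 7p (PV): X=2891877.4846, Y=-3989771.4096, Z=4037840.0039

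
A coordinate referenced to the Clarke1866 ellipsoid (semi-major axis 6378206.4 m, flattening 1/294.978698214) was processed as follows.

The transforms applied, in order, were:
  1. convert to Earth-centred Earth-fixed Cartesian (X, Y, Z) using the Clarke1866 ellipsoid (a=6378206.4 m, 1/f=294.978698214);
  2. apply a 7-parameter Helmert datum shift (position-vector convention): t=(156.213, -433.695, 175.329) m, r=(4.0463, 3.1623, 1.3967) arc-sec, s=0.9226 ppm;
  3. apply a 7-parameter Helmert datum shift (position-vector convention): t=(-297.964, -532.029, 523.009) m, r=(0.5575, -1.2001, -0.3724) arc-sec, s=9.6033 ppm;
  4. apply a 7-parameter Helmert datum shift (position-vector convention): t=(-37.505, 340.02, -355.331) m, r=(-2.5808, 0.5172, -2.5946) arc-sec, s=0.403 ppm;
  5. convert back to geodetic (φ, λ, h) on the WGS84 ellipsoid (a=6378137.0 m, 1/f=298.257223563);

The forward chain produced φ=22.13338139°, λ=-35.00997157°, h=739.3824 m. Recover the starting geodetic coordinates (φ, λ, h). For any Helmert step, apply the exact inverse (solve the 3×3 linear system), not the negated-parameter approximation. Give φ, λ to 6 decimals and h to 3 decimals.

φ=22.133622°, λ=-35.003545°, h=308.490 m

start: φ=22.133381°, λ=-35.009972°, h=739.382 m
→ ECEF (a=6378137.000, f=1/298.257223563): X=4841926.6957, Y=-3391609.5529, Z=2388379.0367
→ Helmert⁻¹: X=4841998.9267, Y=-3391917.1862, Z=2388703.1062
→ Helmert⁻¹: X=4842270.4068, Y=-3391337.3918, Z=2388138.1557
→ Helmert⁻¹: X=4842050.1528, Y=-3390886.5083, Z=2388101.3774
→ geod (Bowring, a=6378206.400): φ=22.13362200°, λ=-35.00354500°, h=308.4900 m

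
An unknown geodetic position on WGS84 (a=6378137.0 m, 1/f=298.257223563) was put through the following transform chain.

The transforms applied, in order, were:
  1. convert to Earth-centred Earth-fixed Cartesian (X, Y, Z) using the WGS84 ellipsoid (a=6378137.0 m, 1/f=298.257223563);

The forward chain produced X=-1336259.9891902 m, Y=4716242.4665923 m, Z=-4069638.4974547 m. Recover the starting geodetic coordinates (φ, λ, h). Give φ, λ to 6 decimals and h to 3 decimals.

φ=-39.889278°, λ=105.819096°, h=1681.252 m

start: X=-1336259.9892, Y=4716242.4666, Z=-4069638.4975 m
→ geod (Bowring, a=6378137.000): φ=-39.88927800°, λ=105.81909600°, h=1681.2520 m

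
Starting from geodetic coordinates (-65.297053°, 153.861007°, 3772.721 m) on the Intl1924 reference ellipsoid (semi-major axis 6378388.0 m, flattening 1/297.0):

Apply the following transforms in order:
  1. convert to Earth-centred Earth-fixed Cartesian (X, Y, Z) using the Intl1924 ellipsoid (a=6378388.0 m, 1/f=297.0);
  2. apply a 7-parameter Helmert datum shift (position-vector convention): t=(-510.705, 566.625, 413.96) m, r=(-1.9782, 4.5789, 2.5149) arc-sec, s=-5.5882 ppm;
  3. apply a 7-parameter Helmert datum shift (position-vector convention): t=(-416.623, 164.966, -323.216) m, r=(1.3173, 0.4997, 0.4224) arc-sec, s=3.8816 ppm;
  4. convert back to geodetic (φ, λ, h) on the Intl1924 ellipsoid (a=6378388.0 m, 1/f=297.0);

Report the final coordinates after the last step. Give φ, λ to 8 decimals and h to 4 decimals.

φ=-65.28613022°, λ=153.85820443°, h=4161.7970 m

start: φ=-65.297053°, λ=153.861007°, h=3772.721 m
→ ECEF (a=6378388.000, f=1/297.0): X=-2401080.3726, Y=1178304.0555, Z=-5775187.0011
→ Helmert 7p (PV): X=-2401720.2298, Y=1178779.4336, Z=-5774698.7672
→ Helmert 7p (PV): X=-2402162.5792, Y=1178980.9367, Z=-5775031.0516
→ geod (Bowring, a=6378388.000): φ=-65.28613022°, λ=153.85820443°, h=4161.7970 m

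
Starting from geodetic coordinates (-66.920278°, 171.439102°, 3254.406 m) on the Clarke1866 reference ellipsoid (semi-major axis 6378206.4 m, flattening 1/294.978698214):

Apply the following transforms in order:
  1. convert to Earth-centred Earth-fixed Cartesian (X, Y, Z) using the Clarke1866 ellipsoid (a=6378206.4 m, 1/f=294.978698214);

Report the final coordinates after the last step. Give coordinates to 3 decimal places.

start: φ=-66.920278°, λ=171.439102°, h=3254.406 m
→ ECEF (a=6378206.400, f=1/294.978698214): X=-2480846.3035, Y=373461.1071, Z=-5847738.9807

X=-2480846.303 m, Y=373461.107 m, Z=-5847738.981 m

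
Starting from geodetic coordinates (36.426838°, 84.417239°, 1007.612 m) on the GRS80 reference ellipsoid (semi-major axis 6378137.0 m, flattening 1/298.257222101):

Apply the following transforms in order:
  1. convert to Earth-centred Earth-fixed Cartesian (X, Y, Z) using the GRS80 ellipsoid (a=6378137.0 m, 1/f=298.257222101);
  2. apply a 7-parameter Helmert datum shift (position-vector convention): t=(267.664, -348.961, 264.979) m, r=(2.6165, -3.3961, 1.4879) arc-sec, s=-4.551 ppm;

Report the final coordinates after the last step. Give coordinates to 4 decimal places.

start: φ=36.426838°, λ=84.417239°, h=1007.612 m
→ ECEF (a=6378137.000, f=1/298.257222101): X=499922.9034, Y=5114452.7285, Z=3767003.5797
→ Helmert 7p (PV): X=500089.3765, Y=5114036.3131, Z=3767324.5234

X=500089.3765 m, Y=5114036.3131 m, Z=3767324.5234 m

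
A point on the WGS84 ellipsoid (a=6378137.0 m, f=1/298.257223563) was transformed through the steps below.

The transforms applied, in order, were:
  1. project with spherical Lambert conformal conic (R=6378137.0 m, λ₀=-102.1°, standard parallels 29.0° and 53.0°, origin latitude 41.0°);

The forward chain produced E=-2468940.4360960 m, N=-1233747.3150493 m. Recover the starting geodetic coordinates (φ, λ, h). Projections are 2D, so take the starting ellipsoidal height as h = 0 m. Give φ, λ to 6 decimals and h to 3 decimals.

φ=26.548376°, λ=-127.001527°, h=0.000 m

start: E=-2468940.4361, N=-1233747.3150 m
→ lcc⁻¹: φ=26.54837600°, λ=-127.00152700°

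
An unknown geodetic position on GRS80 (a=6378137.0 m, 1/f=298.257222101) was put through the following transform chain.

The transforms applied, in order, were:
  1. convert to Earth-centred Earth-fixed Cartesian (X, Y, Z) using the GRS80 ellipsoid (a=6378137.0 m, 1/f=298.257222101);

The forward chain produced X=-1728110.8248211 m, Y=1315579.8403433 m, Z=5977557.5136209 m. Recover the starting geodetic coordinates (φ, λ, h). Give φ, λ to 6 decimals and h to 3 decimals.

start: X=-1728110.8248, Y=1315579.8403, Z=5977557.5136 m
→ geod (Bowring, a=6378137.000): φ=70.15502800°, λ=142.71863100°, h=663.5340 m

φ=70.155028°, λ=142.718631°, h=663.534 m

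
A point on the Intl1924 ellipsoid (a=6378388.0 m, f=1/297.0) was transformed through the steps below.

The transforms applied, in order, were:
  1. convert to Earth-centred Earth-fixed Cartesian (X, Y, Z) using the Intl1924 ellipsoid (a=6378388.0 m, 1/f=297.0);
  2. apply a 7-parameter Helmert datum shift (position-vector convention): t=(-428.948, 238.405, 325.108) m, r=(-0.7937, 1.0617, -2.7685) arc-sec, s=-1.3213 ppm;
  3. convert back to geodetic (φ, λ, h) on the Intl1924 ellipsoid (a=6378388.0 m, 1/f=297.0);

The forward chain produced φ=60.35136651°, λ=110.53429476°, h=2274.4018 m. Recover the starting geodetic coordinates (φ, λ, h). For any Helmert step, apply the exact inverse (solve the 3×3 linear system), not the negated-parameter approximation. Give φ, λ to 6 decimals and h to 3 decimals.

start: φ=60.351367°, λ=110.534295°, h=2274.402 m
→ ECEF (a=6378388.000, f=1/297.0): X=-1109979.1145, Y=2963365.5238, Z=5522042.7628
→ Helmert⁻¹: X=-1109619.8252, Y=2963094.8932, Z=5521730.6410
→ geod (Bowring, a=6378388.000): φ=60.35294000°, λ=110.52992100°, h=1815.4390 m

φ=60.352940°, λ=110.529921°, h=1815.439 m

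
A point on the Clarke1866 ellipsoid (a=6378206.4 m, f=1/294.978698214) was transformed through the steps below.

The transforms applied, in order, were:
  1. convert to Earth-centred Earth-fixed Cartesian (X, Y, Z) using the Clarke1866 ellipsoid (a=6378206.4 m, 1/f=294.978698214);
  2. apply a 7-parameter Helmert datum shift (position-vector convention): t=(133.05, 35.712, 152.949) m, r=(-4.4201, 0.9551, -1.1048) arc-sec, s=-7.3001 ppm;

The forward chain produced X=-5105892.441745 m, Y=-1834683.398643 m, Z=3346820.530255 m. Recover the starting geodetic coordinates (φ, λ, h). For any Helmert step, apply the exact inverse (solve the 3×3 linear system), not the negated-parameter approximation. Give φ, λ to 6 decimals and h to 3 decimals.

φ=31.840648°, λ=-160.234439°, h=2605.576 m

start: X=-5105892.4417, Y=-1834683.3986, Z=3346820.5303 m
→ Helmert⁻¹: X=-5106068.4352, Y=-1834831.5694, Z=3346629.0500
→ geod (Bowring, a=6378206.400): φ=31.84064800°, λ=-160.23443900°, h=2605.5760 m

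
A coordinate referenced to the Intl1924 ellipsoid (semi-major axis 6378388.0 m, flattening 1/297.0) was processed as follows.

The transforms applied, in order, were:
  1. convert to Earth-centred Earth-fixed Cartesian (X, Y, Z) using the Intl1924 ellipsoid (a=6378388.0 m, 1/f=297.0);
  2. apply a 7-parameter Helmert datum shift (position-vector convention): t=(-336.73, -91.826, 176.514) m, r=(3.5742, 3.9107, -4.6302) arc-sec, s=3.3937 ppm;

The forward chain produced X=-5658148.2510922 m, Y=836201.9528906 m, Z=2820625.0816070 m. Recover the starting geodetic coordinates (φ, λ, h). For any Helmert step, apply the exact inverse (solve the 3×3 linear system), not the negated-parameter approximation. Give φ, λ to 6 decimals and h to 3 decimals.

φ=26.402408°, λ=171.592745°, h=2731.392 m

start: X=-5658148.2511, Y=836201.9529, Z=2820625.0816 m
→ Helmert⁻¹: X=-5657864.5635, Y=836212.8050, Z=2820317.2349
→ geod (Bowring, a=6378388.000): φ=26.40240800°, λ=171.59274500°, h=2731.3920 m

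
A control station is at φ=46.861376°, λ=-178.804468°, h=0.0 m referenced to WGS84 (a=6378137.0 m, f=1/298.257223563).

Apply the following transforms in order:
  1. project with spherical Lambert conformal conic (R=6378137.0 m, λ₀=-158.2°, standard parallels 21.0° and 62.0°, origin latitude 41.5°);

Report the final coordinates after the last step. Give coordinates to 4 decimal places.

start: φ=46.861376°, λ=-178.804468°, h=0.000 m
→ lcc (R=6378137.0, λ₀=-158.2°): E=-1457243.7581, N=737481.9602

E=-1457243.7581 m, N=737481.9602 m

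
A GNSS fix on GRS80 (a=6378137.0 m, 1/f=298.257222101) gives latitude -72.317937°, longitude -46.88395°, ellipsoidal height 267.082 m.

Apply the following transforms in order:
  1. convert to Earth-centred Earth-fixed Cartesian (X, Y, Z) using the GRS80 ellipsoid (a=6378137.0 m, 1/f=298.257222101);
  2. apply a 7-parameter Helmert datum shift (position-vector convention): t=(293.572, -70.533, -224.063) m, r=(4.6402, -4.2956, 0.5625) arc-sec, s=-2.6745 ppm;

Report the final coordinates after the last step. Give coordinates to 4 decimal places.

start: φ=-72.317937°, λ=-46.883950°, h=267.082 m
→ ECEF (a=6378137.000, f=1/298.257222101): X=1328173.5899, Y=-1418520.5610, Z=-6054810.3607
→ Helmert 7p (PV): X=1328593.5731, Y=-1418447.4675, Z=-6055022.4816

X=1328593.5731 m, Y=-1418447.4675 m, Z=-6055022.4816 m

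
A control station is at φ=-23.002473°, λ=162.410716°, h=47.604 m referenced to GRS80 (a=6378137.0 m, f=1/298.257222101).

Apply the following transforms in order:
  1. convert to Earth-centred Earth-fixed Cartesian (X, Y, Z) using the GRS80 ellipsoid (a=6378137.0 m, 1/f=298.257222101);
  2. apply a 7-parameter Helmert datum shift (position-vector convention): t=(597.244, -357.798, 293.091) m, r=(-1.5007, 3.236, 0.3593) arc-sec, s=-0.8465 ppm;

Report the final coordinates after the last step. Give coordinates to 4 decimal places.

X=-5598857.3294 m, Y=1774700.1685 m, Z=-2476619.9089 m

start: φ=-23.002473°, λ=162.410716°, h=47.604 m
→ ECEF (a=6378137.000, f=1/298.257222101): X=-5599417.3608, Y=1775087.2445, Z=-2476990.0286
→ Helmert 7p (PV): X=-5598857.3294, Y=1774700.1685, Z=-2476619.9089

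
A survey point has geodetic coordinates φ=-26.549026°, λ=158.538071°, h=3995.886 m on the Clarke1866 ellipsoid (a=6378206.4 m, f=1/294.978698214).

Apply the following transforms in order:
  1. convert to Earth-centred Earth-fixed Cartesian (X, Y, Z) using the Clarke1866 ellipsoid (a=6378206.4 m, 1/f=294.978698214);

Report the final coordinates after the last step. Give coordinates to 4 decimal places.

X=-5316935.3572 m, Y=2090316.5027 m, Z=-2835231.0273 m

start: φ=-26.549026°, λ=158.538071°, h=3995.886 m
→ ECEF (a=6378206.400, f=1/294.978698214): X=-5316935.3572, Y=2090316.5027, Z=-2835231.0273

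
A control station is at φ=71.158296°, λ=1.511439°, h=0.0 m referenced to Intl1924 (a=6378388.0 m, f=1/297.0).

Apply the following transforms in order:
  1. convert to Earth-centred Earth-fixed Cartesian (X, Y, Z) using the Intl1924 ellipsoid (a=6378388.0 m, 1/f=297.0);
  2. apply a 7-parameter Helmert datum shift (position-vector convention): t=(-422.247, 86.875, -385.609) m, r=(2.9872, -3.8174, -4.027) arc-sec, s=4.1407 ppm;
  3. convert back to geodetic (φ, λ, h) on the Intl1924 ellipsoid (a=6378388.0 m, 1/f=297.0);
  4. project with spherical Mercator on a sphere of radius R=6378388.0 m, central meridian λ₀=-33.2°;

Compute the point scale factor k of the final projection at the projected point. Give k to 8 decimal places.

3.09696765

start: φ=71.158296°, λ=1.511439°, h=0.000 m
→ ECEF (a=6378388.000, f=1/297.0): X=2065441.2813, Y=54498.1300, Z=6014150.8923
→ Helmert 7p (PV): X=2064917.3447, Y=54457.8065, Z=6013829.2012
→ geod (Bowring, a=6378388.000): φ=71.16181658°, λ=1.51070424°, h=-473.9334 m
→ into merc (λ₀=-33.2°): φ=71.16181658°, λ−λ₀=34.71070424°
scale k = 3.09696765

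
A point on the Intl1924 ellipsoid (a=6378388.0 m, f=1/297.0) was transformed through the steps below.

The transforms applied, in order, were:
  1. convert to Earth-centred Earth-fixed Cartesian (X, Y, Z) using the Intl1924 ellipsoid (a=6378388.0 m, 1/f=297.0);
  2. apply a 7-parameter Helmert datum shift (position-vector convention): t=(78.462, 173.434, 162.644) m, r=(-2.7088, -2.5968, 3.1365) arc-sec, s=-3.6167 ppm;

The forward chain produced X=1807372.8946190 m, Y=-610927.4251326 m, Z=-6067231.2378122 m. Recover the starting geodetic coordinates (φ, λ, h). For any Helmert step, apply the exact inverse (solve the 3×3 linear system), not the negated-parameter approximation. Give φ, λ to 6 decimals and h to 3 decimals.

start: X=1807372.8946, Y=-610927.4251, Z=-6067231.2378 m
→ Helmert⁻¹: X=1807215.2904, Y=-611050.8686, Z=-6067446.6027
→ geod (Bowring, a=6378388.000): φ=-72.65608700°, λ=-18.68128800°, h=1457.1500 m

φ=-72.656087°, λ=-18.681288°, h=1457.150 m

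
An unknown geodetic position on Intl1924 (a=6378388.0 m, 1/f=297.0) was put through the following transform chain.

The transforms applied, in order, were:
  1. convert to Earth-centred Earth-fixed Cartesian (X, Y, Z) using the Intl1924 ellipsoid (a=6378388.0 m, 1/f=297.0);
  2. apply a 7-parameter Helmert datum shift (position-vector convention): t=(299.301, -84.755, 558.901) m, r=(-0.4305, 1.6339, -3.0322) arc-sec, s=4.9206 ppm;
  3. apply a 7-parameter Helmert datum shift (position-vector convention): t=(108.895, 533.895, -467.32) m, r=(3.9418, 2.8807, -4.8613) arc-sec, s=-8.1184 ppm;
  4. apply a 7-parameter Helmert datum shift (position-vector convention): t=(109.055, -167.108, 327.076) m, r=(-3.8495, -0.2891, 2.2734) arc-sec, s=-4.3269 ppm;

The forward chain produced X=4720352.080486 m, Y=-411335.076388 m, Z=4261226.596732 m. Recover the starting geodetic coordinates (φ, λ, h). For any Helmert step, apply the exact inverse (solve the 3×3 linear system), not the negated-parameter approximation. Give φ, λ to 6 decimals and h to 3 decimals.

start: X=4720352.0805, Y=-411335.0764, Z=4261226.5967 m
→ Helmert⁻¹: X=4720264.8884, Y=-411301.2939, Z=4260903.6653
→ Helmert⁻¹: X=4720144.4997, Y=-411645.8483, Z=4261479.3695
→ Helmert⁻¹: X=4719794.2711, Y=-411498.5779, Z=4260936.0307
→ geod (Bowring, a=6378388.000): φ=42.15934000°, λ=-4.98277300°, h=3162.2560 m

φ=42.159340°, λ=-4.982773°, h=3162.256 m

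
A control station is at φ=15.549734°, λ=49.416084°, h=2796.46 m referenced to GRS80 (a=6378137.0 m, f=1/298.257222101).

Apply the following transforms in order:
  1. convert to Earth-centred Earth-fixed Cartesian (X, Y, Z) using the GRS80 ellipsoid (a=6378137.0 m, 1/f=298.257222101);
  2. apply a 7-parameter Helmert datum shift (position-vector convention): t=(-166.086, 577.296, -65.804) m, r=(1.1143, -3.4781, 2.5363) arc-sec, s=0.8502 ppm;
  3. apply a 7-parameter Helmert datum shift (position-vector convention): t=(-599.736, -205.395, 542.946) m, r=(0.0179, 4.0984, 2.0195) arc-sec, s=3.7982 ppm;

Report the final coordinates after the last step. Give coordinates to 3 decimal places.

start: φ=15.549734°, λ=49.416084°, h=2796.460 m
→ ECEF (a=6378137.000, f=1/298.257222101): X=4000207.4517, Y=4669774.4941, Z=1699529.5114
→ Helmert 7p (PV): X=3999958.6875, Y=4670395.7669, Z=1699557.8326
→ Helmert 7p (PV): X=3999362.1867, Y=4670247.1265, Z=1700028.1612

X=3999362.187 m, Y=4670247.126 m, Z=1700028.161 m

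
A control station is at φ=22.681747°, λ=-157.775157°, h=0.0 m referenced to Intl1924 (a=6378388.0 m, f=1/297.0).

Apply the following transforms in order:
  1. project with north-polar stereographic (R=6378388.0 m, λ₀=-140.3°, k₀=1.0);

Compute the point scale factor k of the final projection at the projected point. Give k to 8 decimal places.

1.44340538

start: φ=22.681747°, λ=-157.775157°, h=0.000 m
→ into stereo (λ₀=-140.3°): φ=22.68174700°, λ−λ₀=-17.47515700°
scale k = 1.44340538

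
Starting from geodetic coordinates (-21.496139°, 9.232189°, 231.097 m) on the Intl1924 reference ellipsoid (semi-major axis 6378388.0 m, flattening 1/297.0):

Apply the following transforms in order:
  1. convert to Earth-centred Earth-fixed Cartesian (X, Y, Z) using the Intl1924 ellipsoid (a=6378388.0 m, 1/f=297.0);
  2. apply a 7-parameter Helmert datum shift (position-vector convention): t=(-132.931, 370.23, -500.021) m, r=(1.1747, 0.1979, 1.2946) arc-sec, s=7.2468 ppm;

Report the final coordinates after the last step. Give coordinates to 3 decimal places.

start: φ=-21.496139°, λ=9.232189°, h=231.097 m
→ ECEF (a=6378388.000, f=1/297.0): X=5860703.0576, Y=952606.0140, Z=-2322707.5346
→ Helmert 7p (PV): X=5860604.3905, Y=953033.1598, Z=-2323224.5857

X=5860604.390 m, Y=953033.160 m, Z=-2323224.586 m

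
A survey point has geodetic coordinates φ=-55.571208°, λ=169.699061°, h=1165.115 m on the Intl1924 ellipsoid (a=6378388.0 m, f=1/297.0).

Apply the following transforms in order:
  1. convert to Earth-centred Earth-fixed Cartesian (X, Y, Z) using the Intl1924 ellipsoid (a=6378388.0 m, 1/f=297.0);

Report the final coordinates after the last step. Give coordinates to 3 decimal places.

start: φ=-55.571208°, λ=169.699061°, h=1165.115 m
→ ECEF (a=6378388.000, f=1/297.0): X=-3556888.3417, Y=646456.3820, Z=-5238666.6609

X=-3556888.342 m, Y=646456.382 m, Z=-5238666.661 m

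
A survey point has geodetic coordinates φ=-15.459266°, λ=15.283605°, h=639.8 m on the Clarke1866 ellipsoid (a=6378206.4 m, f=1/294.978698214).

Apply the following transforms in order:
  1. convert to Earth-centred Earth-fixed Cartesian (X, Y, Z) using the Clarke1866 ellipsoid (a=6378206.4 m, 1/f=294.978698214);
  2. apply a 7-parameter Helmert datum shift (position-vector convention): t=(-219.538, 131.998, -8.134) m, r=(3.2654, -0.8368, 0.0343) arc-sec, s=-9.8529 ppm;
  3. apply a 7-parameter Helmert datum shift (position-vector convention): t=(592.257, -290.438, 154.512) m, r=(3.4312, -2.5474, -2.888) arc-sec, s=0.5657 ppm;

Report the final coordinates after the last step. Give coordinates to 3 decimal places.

X=5932415.864 m, Y=1620799.670 m, Z=-1688888.575 m

start: φ=-15.459266°, λ=15.283605°, h=639.800 m
→ ECEF (a=6378206.400, f=1/294.978698214): X=5932048.0941, Y=1621000.3911, Z=-1689200.5949
→ Helmert 7p (PV): X=5931776.6916, Y=1621144.1456, Z=-1689142.3578
→ Helmert 7p (PV): X=5932415.8637, Y=1620799.6701, Z=-1688888.5753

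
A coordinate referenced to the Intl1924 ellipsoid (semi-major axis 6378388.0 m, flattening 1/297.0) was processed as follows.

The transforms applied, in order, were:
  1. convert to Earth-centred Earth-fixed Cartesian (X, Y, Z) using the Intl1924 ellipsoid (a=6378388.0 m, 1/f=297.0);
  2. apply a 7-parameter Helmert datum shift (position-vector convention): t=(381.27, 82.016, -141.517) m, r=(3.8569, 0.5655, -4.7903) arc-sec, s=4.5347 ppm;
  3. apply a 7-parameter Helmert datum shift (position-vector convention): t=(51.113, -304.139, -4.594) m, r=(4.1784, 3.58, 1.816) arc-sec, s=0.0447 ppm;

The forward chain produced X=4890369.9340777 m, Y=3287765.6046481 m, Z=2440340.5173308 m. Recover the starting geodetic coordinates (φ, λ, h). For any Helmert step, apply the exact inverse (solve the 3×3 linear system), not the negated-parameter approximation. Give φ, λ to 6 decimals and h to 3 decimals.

start: X=4890369.9341, Y=3287765.6046, Z=2440340.5173 m
→ Helmert⁻¹: X=4890305.1957, Y=3288075.9769, Z=2440363.2719
→ Helmert⁻¹: X=4889818.6968, Y=3288138.2456, Z=2440445.6439
→ geod (Bowring, a=6378388.000): φ=22.63416000°, λ=33.91869500°, h=2697.1350 m

φ=22.634160°, λ=33.918695°, h=2697.135 m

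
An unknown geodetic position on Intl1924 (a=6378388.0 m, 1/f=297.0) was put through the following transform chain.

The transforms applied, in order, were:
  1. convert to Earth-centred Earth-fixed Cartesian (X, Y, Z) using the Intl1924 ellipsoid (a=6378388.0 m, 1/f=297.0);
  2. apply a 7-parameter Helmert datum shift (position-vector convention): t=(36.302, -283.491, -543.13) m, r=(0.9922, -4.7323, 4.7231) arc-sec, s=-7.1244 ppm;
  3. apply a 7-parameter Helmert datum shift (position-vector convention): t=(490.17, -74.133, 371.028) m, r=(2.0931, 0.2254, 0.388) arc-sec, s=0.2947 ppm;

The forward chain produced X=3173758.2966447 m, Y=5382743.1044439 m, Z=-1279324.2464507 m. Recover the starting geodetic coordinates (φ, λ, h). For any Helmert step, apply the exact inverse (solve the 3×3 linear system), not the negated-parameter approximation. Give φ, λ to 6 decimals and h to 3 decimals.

φ=-11.646418°, λ=59.480200°, h=878.023 m

start: X=3173758.2966, Y=5382743.1044, Z=-1279324.2465 m
→ Helmert⁻¹: X=3173278.7154, Y=5382796.6956, Z=-1279746.0523
→ Helmert⁻¹: X=3173358.9321, Y=5383039.7198, Z=-1279310.7359
→ geod (Bowring, a=6378388.000): φ=-11.64641800°, λ=59.48020000°, h=878.0230 m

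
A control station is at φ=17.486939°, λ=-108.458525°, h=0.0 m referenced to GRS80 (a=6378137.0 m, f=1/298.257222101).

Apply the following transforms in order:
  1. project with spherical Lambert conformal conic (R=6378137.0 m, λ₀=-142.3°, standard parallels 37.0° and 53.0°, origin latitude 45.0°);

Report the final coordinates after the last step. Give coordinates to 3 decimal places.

E=3841419.250 m, N=-2329365.445 m

start: φ=17.486939°, λ=-108.458525°, h=0.000 m
→ lcc (R=6378137.0, λ₀=-142.3°): E=3841419.2501, N=-2329365.4452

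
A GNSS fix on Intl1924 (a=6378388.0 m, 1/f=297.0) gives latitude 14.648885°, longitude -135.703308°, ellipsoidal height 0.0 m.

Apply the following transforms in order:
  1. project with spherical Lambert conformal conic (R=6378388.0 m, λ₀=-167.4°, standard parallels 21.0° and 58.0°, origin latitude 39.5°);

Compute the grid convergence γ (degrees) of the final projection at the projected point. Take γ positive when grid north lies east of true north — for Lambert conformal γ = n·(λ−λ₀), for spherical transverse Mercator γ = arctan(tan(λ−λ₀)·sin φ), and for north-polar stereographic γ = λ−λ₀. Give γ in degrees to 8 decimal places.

start: φ=14.648885°, λ=-135.703308°, h=0.000 m
→ into lcc (λ₀=-167.4°): φ=14.64888500°, λ−λ₀=31.69669200°
convergence γ = 20.53417036°

20.53417036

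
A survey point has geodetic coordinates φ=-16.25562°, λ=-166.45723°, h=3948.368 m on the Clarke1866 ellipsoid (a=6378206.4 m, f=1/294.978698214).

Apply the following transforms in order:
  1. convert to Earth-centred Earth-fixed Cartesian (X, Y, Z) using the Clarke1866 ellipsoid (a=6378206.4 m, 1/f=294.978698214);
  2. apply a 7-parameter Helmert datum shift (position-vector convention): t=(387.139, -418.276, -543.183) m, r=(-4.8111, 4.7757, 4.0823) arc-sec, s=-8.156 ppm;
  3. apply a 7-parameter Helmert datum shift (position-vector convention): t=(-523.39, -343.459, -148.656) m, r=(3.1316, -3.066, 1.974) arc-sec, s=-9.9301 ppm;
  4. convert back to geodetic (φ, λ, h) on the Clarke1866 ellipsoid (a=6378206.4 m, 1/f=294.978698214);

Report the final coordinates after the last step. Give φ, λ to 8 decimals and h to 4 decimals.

start: φ=-16.255620°, λ=-166.457230°, h=3948.368 m
→ ECEF (a=6378206.400, f=1/294.978698214): X=-5958231.6414, Y=-1435149.7424, Z=-1774898.7003
→ Helmert 7p (PV): X=-5957808.5978, Y=-1435715.6340, Z=-1775255.9815
→ Helmert 7p (PV): X=-5958232.6983, Y=-1436074.9007, Z=-1775497.3648
→ geod (Bowring, a=6378206.400): φ=-16.26025991°, λ=-166.44882392°, h=4325.0031 m

φ=-16.26025991°, λ=-166.44882392°, h=4325.0031 m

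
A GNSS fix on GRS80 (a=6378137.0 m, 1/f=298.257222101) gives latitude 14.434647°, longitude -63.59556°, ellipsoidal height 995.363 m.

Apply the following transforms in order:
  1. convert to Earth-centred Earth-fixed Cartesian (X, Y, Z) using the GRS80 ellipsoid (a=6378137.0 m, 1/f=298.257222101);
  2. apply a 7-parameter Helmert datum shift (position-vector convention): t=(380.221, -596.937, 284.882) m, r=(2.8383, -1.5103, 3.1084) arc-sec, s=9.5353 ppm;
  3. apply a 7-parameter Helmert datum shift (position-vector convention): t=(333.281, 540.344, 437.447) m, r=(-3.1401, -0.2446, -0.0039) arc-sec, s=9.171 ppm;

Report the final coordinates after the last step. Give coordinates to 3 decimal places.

start: φ=14.434647°, λ=-63.595560°, h=995.363 m
→ ECEF (a=6378137.000, f=1/298.257222101): X=2747849.5981, Y=-5534430.2143, Z=1579846.8025
→ Helmert 7p (PV): X=2748327.8570, Y=-5535060.2530, Z=1580090.7121
→ Helmert 7p (PV): X=2748684.3645, Y=-5534546.6681, Z=1580630.1738

X=2748684.365 m, Y=-5534546.668 m, Z=1580630.174 m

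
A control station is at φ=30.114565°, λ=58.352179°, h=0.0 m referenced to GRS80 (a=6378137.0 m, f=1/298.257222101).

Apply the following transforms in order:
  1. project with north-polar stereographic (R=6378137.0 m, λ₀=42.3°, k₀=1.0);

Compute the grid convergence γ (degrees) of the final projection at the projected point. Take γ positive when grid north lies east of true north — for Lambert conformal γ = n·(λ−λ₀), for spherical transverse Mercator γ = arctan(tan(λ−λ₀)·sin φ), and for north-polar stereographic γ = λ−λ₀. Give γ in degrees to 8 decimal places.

16.05217900

start: φ=30.114565°, λ=58.352179°, h=0.000 m
→ into stereo (λ₀=42.3°): φ=30.11456500°, λ−λ₀=16.05217900°
convergence γ = 16.05217900°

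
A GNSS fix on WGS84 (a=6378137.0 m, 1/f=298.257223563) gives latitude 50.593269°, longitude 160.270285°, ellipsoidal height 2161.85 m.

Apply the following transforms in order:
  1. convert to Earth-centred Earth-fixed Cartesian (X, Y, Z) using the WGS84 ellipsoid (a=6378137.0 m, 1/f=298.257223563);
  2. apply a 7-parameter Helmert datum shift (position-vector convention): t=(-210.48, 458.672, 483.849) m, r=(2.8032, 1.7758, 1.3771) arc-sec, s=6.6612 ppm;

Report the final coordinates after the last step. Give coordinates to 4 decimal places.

X=-3820417.9093 m, Y=1370446.3103 m, Z=4907183.8999 m

start: φ=50.593269°, λ=160.270285°, h=2161.850 m
→ ECEF (a=6378137.000, f=1/298.257223563): X=-3820215.0778, Y=1370070.7001, Z=4906615.8575
→ Helmert 7p (PV): X=-3820417.9093, Y=1370446.3103, Z=4907183.8999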